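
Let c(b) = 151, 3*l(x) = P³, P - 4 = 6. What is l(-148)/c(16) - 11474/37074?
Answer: 5312713/2799087 ≈ 1.8980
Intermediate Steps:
P = 10 (P = 4 + 6 = 10)
l(x) = 1000/3 (l(x) = (⅓)*10³ = (⅓)*1000 = 1000/3)
l(-148)/c(16) - 11474/37074 = (1000/3)/151 - 11474/37074 = (1000/3)*(1/151) - 11474*1/37074 = 1000/453 - 5737/18537 = 5312713/2799087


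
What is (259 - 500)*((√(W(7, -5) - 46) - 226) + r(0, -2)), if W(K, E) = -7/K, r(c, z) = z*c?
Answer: 54466 - 241*I*√47 ≈ 54466.0 - 1652.2*I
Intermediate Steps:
r(c, z) = c*z
(259 - 500)*((√(W(7, -5) - 46) - 226) + r(0, -2)) = (259 - 500)*((√(-7/7 - 46) - 226) + 0*(-2)) = -241*((√(-7*⅐ - 46) - 226) + 0) = -241*((√(-1 - 46) - 226) + 0) = -241*((√(-47) - 226) + 0) = -241*((I*√47 - 226) + 0) = -241*((-226 + I*√47) + 0) = -241*(-226 + I*√47) = 54466 - 241*I*√47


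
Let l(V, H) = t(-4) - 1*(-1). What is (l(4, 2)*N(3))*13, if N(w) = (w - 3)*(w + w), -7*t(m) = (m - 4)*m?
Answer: 0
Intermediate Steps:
t(m) = -m*(-4 + m)/7 (t(m) = -(m - 4)*m/7 = -(-4 + m)*m/7 = -m*(-4 + m)/7)
N(w) = 2*w*(-3 + w) (N(w) = (-3 + w)*(2*w) = 2*w*(-3 + w))
l(V, H) = -25/7 (l(V, H) = (⅐)*(-4)*(4 - 1*(-4)) - 1*(-1) = (⅐)*(-4)*(4 + 4) + 1 = (⅐)*(-4)*8 + 1 = -32/7 + 1 = -25/7)
(l(4, 2)*N(3))*13 = -50*3*(-3 + 3)/7*13 = -50*3*0/7*13 = -25/7*0*13 = 0*13 = 0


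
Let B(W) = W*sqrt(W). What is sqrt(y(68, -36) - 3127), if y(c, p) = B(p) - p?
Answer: sqrt(-3091 - 216*I) ≈ 1.9414 - 55.631*I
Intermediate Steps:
B(W) = W**(3/2)
y(c, p) = p**(3/2) - p
sqrt(y(68, -36) - 3127) = sqrt(((-36)**(3/2) - 1*(-36)) - 3127) = sqrt((-216*I + 36) - 3127) = sqrt((36 - 216*I) - 3127) = sqrt(-3091 - 216*I)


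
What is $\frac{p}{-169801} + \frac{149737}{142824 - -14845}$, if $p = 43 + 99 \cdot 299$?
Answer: $\frac{20751552501}{26772353869} \approx 0.77511$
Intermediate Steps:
$p = 29644$ ($p = 43 + 29601 = 29644$)
$\frac{p}{-169801} + \frac{149737}{142824 - -14845} = \frac{29644}{-169801} + \frac{149737}{142824 - -14845} = 29644 \left(- \frac{1}{169801}\right) + \frac{149737}{142824 + 14845} = - \frac{29644}{169801} + \frac{149737}{157669} = \frac{20751552501}{26772353869}$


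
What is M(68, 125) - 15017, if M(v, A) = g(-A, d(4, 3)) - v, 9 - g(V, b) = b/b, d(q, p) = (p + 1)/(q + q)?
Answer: -15077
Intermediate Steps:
d(q, p) = (1 + p)/(2*q) (d(q, p) = (1 + p)/((2*q)) = (1 + p)*(1/(2*q)) = (1 + p)/(2*q))
g(V, b) = 8 (g(V, b) = 9 - b/b = 9 - 1*1 = 9 - 1 = 8)
M(v, A) = 8 - v
M(68, 125) - 15017 = (8 - 1*68) - 15017 = (8 - 68) - 15017 = -60 - 15017 = -15077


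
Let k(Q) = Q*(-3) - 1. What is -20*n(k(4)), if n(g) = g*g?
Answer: -3380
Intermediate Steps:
k(Q) = -1 - 3*Q (k(Q) = -3*Q - 1 = -1 - 3*Q)
n(g) = g²
-20*n(k(4)) = -20*(-1 - 3*4)² = -20*(-1 - 12)² = -20*(-13)² = -20*169 = -3380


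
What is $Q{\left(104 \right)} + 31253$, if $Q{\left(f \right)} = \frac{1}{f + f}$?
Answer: $\frac{6500625}{208} \approx 31253.0$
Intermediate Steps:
$Q{\left(f \right)} = \frac{1}{2 f}$
$Q{\left(104 \right)} + 31253 = \frac{1}{2 \cdot 104} + 31253 = \frac{1}{2} \cdot \frac{1}{104} + 31253 = \frac{1}{208} + 31253 = \frac{6500625}{208}$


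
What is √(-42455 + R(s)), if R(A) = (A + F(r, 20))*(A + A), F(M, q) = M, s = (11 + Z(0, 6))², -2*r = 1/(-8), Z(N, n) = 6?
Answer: √1993970/4 ≈ 353.02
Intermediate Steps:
r = 1/16 (r = -½/(-8) = -½*(-⅛) = 1/16 ≈ 0.062500)
s = 289 (s = (11 + 6)² = 17² = 289)
R(A) = 2*A*(1/16 + A) (R(A) = (A + 1/16)*(A + A) = (1/16 + A)*(2*A) = 2*A*(1/16 + A))
√(-42455 + R(s)) = √(-42455 + (⅛)*289*(1 + 16*289)) = √(-42455 + (⅛)*289*(1 + 4624)) = √(-42455 + (⅛)*289*4625) = √(-42455 + 1336625/8) = √(996985/8) = √1993970/4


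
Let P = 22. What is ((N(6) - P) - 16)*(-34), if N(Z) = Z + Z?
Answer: 884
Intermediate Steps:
N(Z) = 2*Z
((N(6) - P) - 16)*(-34) = ((2*6 - 1*22) - 16)*(-34) = ((12 - 22) - 16)*(-34) = (-10 - 16)*(-34) = -26*(-34) = 884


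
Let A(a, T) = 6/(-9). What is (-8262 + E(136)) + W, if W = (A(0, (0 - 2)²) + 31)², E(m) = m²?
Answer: 100387/9 ≈ 11154.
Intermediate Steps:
A(a, T) = -⅔ (A(a, T) = 6*(-⅑) = -⅔)
W = 8281/9 (W = (-⅔ + 31)² = (91/3)² = 8281/9 ≈ 920.11)
(-8262 + E(136)) + W = (-8262 + 136²) + 8281/9 = (-8262 + 18496) + 8281/9 = 10234 + 8281/9 = 100387/9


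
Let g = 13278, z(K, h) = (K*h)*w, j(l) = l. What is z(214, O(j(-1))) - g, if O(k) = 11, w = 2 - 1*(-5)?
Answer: 3200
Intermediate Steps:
w = 7 (w = 2 + 5 = 7)
z(K, h) = 7*K*h (z(K, h) = (K*h)*7 = 7*K*h)
z(214, O(j(-1))) - g = 7*214*11 - 1*13278 = 16478 - 13278 = 3200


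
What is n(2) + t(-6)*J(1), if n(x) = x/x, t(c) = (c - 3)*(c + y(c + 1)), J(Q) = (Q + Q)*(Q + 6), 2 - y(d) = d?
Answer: -125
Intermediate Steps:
y(d) = 2 - d
J(Q) = 2*Q*(6 + Q) (J(Q) = (2*Q)*(6 + Q) = 2*Q*(6 + Q))
t(c) = -3 + c (t(c) = (c - 3)*(c + (2 - (c + 1))) = (-3 + c)*(c + (2 - (1 + c))) = (-3 + c)*(c + (2 + (-1 - c))) = (-3 + c)*(c + (1 - c)) = (-3 + c)*1 = -3 + c)
n(x) = 1
n(2) + t(-6)*J(1) = 1 + (-3 - 6)*(2*1*(6 + 1)) = 1 - 18*7 = 1 - 9*14 = 1 - 126 = -125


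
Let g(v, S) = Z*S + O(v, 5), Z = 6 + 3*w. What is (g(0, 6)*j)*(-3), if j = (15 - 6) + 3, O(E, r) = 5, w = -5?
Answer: 1764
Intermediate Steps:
j = 12 (j = 9 + 3 = 12)
Z = -9 (Z = 6 + 3*(-5) = 6 - 15 = -9)
g(v, S) = 5 - 9*S (g(v, S) = -9*S + 5 = 5 - 9*S)
(g(0, 6)*j)*(-3) = ((5 - 9*6)*12)*(-3) = ((5 - 54)*12)*(-3) = -49*12*(-3) = -588*(-3) = 1764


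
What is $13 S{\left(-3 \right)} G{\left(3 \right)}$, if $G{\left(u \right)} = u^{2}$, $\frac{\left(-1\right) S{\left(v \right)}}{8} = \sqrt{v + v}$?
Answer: $- 936 i \sqrt{6} \approx - 2292.7 i$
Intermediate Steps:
$S{\left(v \right)} = - 8 \sqrt{2} \sqrt{v}$ ($S{\left(v \right)} = - 8 \sqrt{v + v} = - 8 \sqrt{2 v} = - 8 \sqrt{2} \sqrt{v}$)
$13 S{\left(-3 \right)} G{\left(3 \right)} = 13 \left(- 8 \sqrt{2} \sqrt{-3}\right) 3^{2} = 13 \left(- 8 \sqrt{2} i \sqrt{3}\right) 9 = 13 \left(- 8 i \sqrt{6}\right) 9 = - 104 i \sqrt{6} \cdot 9 = - 936 i \sqrt{6}$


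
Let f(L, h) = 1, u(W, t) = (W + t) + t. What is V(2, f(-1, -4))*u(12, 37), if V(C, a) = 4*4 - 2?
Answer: 1204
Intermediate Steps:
u(W, t) = W + 2*t
V(C, a) = 14 (V(C, a) = 16 - 2 = 14)
V(2, f(-1, -4))*u(12, 37) = 14*(12 + 2*37) = 14*(12 + 74) = 14*86 = 1204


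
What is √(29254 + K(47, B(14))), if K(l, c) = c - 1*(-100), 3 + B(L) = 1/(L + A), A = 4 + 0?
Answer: √1056638/6 ≈ 171.32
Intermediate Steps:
A = 4
B(L) = -3 + 1/(4 + L) (B(L) = -3 + 1/(L + 4) = -3 + 1/(4 + L))
K(l, c) = 100 + c (K(l, c) = c + 100 = 100 + c)
√(29254 + K(47, B(14))) = √(29254 + (100 + (-11 - 3*14)/(4 + 14))) = √(29254 + (100 + (-11 - 42)/18)) = √(29254 + (100 + (1/18)*(-53))) = √(29254 + (100 - 53/18)) = √(29254 + 1747/18) = √(528319/18) = √1056638/6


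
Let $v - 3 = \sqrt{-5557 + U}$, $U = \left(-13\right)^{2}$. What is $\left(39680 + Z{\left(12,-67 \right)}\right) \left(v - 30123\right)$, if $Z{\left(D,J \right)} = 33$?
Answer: $-1196155560 + 79426 i \sqrt{1347} \approx -1.1962 \cdot 10^{9} + 2.9151 \cdot 10^{6} i$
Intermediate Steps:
$U = 169$
$v = 3 + 2 i \sqrt{1347}$ ($v = 3 + \sqrt{-5557 + 169} = 3 + \sqrt{-5388} = 3 + 2 i \sqrt{1347} \approx 3.0 + 73.403 i$)
$\left(39680 + Z{\left(12,-67 \right)}\right) \left(v - 30123\right) = \left(39680 + 33\right) \left(\left(3 + 2 i \sqrt{1347}\right) - 30123\right) = 39713 \left(-30120 + 2 i \sqrt{1347}\right) = -1196155560 + 79426 i \sqrt{1347}$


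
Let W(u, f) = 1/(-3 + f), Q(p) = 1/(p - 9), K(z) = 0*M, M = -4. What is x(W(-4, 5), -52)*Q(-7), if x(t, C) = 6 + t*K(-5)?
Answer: -3/8 ≈ -0.37500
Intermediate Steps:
K(z) = 0 (K(z) = 0*(-4) = 0)
Q(p) = 1/(-9 + p)
x(t, C) = 6 (x(t, C) = 6 + t*0 = 6 + 0 = 6)
x(W(-4, 5), -52)*Q(-7) = 6/(-9 - 7) = 6/(-16) = 6*(-1/16) = -3/8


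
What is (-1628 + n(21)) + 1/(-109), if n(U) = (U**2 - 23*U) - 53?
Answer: -187808/109 ≈ -1723.0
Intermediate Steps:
n(U) = -53 + U**2 - 23*U
(-1628 + n(21)) + 1/(-109) = (-1628 + (-53 + 21**2 - 23*21)) + 1/(-109) = (-1628 + (-53 + 441 - 483)) - 1/109 = (-1628 - 95) - 1/109 = -1723 - 1/109 = -187808/109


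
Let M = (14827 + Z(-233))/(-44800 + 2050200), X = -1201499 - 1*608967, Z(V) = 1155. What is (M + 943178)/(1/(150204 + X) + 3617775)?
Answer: 785075298451635421/3011335891906516150 ≈ 0.26071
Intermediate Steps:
X = -1810466 (X = -1201499 - 608967 = -1810466)
M = 7991/1002700 (M = (14827 + 1155)/(-44800 + 2050200) = 15982/2005400 = 15982*(1/2005400) = 7991/1002700 ≈ 0.0079695)
(M + 943178)/(1/(150204 + X) + 3617775) = (7991/1002700 + 943178)/(1/(150204 - 1810466) + 3617775) = 945724588591/(1002700*(1/(-1660262) + 3617775)) = 945724588591/(1002700*(-1/1660262 + 3617775)) = 945724588591/(1002700*(6006454357049/1660262)) = (945724588591/1002700)*(1660262/6006454357049) = 785075298451635421/3011335891906516150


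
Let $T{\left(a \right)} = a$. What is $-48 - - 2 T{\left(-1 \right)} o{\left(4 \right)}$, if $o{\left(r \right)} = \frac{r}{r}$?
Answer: $-50$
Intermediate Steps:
$o{\left(r \right)} = 1$
$-48 - - 2 T{\left(-1 \right)} o{\left(4 \right)} = -48 - \left(-2\right) \left(-1\right) 1 = -48 - 2 \cdot 1 = -48 - 2 = -50$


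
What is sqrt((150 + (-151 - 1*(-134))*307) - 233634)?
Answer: I*sqrt(238703) ≈ 488.57*I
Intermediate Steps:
sqrt((150 + (-151 - 1*(-134))*307) - 233634) = sqrt((150 + (-151 + 134)*307) - 233634) = sqrt((150 - 17*307) - 233634) = sqrt((150 - 5219) - 233634) = sqrt(-5069 - 233634) = sqrt(-238703) = I*sqrt(238703)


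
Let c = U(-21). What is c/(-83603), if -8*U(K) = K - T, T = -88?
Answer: 67/668824 ≈ 0.00010018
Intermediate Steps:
U(K) = -11 - K/8 (U(K) = -(K - 1*(-88))/8 = -(K + 88)/8 = -(88 + K)/8 = -11 - K/8)
c = -67/8 (c = -11 - ⅛*(-21) = -11 + 21/8 = -67/8 ≈ -8.3750)
c/(-83603) = -67/8/(-83603) = -67/8*(-1/83603) = 67/668824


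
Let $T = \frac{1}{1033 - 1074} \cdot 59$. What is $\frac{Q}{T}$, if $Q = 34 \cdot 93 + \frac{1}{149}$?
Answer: $- \frac{19316699}{8791} \approx -2197.3$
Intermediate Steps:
$T = - \frac{59}{41}$ ($T = \frac{1}{-41} \cdot 59 = \left(- \frac{1}{41}\right) 59 = - \frac{59}{41} \approx -1.439$)
$Q = \frac{471139}{149}$ ($Q = 3162 + \frac{1}{149} = \frac{471139}{149} \approx 3162.0$)
$\frac{Q}{T} = \frac{471139}{149 \left(- \frac{59}{41}\right)} = \frac{471139}{149} \left(- \frac{41}{59}\right) = - \frac{19316699}{8791}$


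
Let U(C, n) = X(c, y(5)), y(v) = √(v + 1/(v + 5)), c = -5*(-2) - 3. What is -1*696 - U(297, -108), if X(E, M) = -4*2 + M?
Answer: -688 - √510/10 ≈ -690.26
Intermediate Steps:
c = 7 (c = 10 - 3 = 7)
y(v) = √(v + 1/(5 + v))
X(E, M) = -8 + M
U(C, n) = -8 + √510/10 (U(C, n) = -8 + √((1 + 5*(5 + 5))/(5 + 5)) = -8 + √((1 + 5*10)/10) = -8 + √((1 + 50)/10) = -8 + √((⅒)*51) = -8 + √(51/10) = -8 + √510/10)
-1*696 - U(297, -108) = -1*696 - (-8 + √510/10) = -696 + (8 - √510/10) = -688 - √510/10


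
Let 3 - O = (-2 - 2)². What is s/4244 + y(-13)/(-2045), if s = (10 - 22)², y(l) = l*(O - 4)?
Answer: -160861/2169745 ≈ -0.074138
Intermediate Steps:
O = -13 (O = 3 - (-2 - 2)² = 3 - 1*(-4)² = 3 - 1*16 = 3 - 16 = -13)
y(l) = -17*l (y(l) = l*(-13 - 4) = l*(-17) = -17*l)
s = 144 (s = (-12)² = 144)
s/4244 + y(-13)/(-2045) = 144/4244 - 17*(-13)/(-2045) = 144*(1/4244) + 221*(-1/2045) = 36/1061 - 221/2045 = -160861/2169745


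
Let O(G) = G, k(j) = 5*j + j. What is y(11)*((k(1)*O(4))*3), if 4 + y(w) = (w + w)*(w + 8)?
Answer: 29808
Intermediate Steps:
k(j) = 6*j
y(w) = -4 + 2*w*(8 + w) (y(w) = -4 + (w + w)*(w + 8) = -4 + (2*w)*(8 + w) = -4 + 2*w*(8 + w))
y(11)*((k(1)*O(4))*3) = (-4 + 2*11² + 16*11)*(((6*1)*4)*3) = (-4 + 2*121 + 176)*((6*4)*3) = (-4 + 242 + 176)*(24*3) = 414*72 = 29808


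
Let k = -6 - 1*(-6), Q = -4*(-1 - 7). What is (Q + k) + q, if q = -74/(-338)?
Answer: 5445/169 ≈ 32.219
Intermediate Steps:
q = 37/169 (q = -74*(-1/338) = 37/169 ≈ 0.21894)
Q = 32 (Q = -4*(-8) = 32)
k = 0 (k = -6 + 6 = 0)
(Q + k) + q = (32 + 0) + 37/169 = 32 + 37/169 = 5445/169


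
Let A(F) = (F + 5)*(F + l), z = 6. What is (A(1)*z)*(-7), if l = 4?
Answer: -1260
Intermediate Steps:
A(F) = (4 + F)*(5 + F) (A(F) = (F + 5)*(F + 4) = (5 + F)*(4 + F) = (4 + F)*(5 + F))
(A(1)*z)*(-7) = ((20 + 1² + 9*1)*6)*(-7) = ((20 + 1 + 9)*6)*(-7) = (30*6)*(-7) = 180*(-7) = -1260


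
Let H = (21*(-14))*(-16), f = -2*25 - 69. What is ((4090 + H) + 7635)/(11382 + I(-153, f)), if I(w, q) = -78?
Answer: 16429/11304 ≈ 1.4534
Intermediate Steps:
f = -119 (f = -50 - 69 = -119)
H = 4704 (H = -294*(-16) = 4704)
((4090 + H) + 7635)/(11382 + I(-153, f)) = ((4090 + 4704) + 7635)/(11382 - 78) = (8794 + 7635)/11304 = 16429*(1/11304) = 16429/11304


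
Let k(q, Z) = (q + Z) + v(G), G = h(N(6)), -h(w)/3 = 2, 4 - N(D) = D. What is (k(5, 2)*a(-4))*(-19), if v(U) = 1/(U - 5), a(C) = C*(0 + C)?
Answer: -23104/11 ≈ -2100.4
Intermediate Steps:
a(C) = C² (a(C) = C*C = C²)
N(D) = 4 - D
h(w) = -6 (h(w) = -3*2 = -6)
G = -6
v(U) = 1/(-5 + U)
k(q, Z) = -1/11 + Z + q (k(q, Z) = (q + Z) + 1/(-5 - 6) = (Z + q) + 1/(-11) = (Z + q) - 1/11 = -1/11 + Z + q)
(k(5, 2)*a(-4))*(-19) = ((-1/11 + 2 + 5)*(-4)²)*(-19) = ((76/11)*16)*(-19) = (1216/11)*(-19) = -23104/11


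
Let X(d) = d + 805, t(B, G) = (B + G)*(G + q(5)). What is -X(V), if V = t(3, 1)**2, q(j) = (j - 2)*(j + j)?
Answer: -16181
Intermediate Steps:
q(j) = 2*j*(-2 + j) (q(j) = (-2 + j)*(2*j) = 2*j*(-2 + j))
t(B, G) = (30 + G)*(B + G) (t(B, G) = (B + G)*(G + 2*5*(-2 + 5)) = (B + G)*(G + 2*5*3) = (B + G)*(G + 30) = (B + G)*(30 + G) = (30 + G)*(B + G))
V = 15376 (V = (1**2 + 30*3 + 30*1 + 3*1)**2 = (1 + 90 + 30 + 3)**2 = 124**2 = 15376)
X(d) = 805 + d
-X(V) = -(805 + 15376) = -1*16181 = -16181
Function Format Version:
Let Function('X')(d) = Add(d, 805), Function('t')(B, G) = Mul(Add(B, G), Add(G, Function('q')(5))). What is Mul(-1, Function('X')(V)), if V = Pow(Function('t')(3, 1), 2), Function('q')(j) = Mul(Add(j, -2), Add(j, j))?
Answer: -16181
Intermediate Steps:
Function('q')(j) = Mul(2, j, Add(-2, j)) (Function('q')(j) = Mul(Add(-2, j), Mul(2, j)) = Mul(2, j, Add(-2, j)))
Function('t')(B, G) = Mul(Add(30, G), Add(B, G)) (Function('t')(B, G) = Mul(Add(B, G), Add(G, Mul(2, 5, Add(-2, 5)))) = Mul(Add(B, G), Add(G, Mul(2, 5, 3))) = Mul(Add(B, G), Add(G, 30)) = Mul(Add(B, G), Add(30, G)) = Mul(Add(30, G), Add(B, G)))
V = 15376 (V = Pow(Add(Pow(1, 2), Mul(30, 3), Mul(30, 1), Mul(3, 1)), 2) = Pow(Add(1, 90, 30, 3), 2) = Pow(124, 2) = 15376)
Function('X')(d) = Add(805, d)
Mul(-1, Function('X')(V)) = Mul(-1, Add(805, 15376)) = Mul(-1, 16181) = -16181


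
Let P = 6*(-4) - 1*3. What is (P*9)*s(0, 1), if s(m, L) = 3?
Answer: -729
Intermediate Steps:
P = -27 (P = -24 - 3 = -27)
(P*9)*s(0, 1) = -27*9*3 = -243*3 = -729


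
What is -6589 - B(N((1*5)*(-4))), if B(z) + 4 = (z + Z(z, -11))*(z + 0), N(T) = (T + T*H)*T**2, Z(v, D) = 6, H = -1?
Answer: -6585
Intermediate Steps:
N(T) = 0 (N(T) = (T + T*(-1))*T**2 = (T - T)*T**2 = 0*T**2 = 0)
B(z) = -4 + z*(6 + z) (B(z) = -4 + (z + 6)*(z + 0) = -4 + (6 + z)*z = -4 + z*(6 + z))
-6589 - B(N((1*5)*(-4))) = -6589 - (-4 + 0**2 + 6*0) = -6589 - (-4 + 0 + 0) = -6589 - 1*(-4) = -6589 + 4 = -6585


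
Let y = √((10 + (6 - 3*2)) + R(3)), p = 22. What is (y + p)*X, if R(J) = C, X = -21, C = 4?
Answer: -462 - 21*√14 ≈ -540.58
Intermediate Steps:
R(J) = 4
y = √14 (y = √((10 + (6 - 3*2)) + 4) = √((10 + (6 - 6)) + 4) = √((10 + 0) + 4) = √(10 + 4) = √14 ≈ 3.7417)
(y + p)*X = (√14 + 22)*(-21) = (22 + √14)*(-21) = -462 - 21*√14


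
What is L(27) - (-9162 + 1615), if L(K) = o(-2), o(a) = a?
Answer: 7545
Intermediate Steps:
L(K) = -2
L(27) - (-9162 + 1615) = -2 - (-9162 + 1615) = -2 - 1*(-7547) = -2 + 7547 = 7545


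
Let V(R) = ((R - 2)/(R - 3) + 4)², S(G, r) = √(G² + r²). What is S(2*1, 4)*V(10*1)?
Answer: 2592*√5/49 ≈ 118.28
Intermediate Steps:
V(R) = (4 + (-2 + R)/(-3 + R))² (V(R) = ((-2 + R)/(-3 + R) + 4)² = (4 + (-2 + R)/(-3 + R))²)
S(2*1, 4)*V(10*1) = √((2*1)² + 4²)*((-14 + 5*(10*1))²/(-3 + 10*1)²) = √(2² + 16)*((-14 + 5*10)²/(-3 + 10)²) = √(4 + 16)*((-14 + 50)²/7²) = √20*(36²*(1/49)) = (2*√5)*(1296*(1/49)) = (2*√5)*(1296/49) = 2592*√5/49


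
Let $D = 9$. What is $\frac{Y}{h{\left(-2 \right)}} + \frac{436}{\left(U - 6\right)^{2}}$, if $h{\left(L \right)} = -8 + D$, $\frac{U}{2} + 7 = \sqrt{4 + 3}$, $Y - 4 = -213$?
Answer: $- \frac{1795978}{8649} + \frac{2180 \sqrt{7}}{8649} \approx -206.98$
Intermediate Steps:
$Y = -209$ ($Y = 4 - 213 = -209$)
$U = -14 + 2 \sqrt{7}$ ($U = -14 + 2 \sqrt{4 + 3} = -14 + 2 \sqrt{7} \approx -8.7085$)
$h{\left(L \right)} = 1$ ($h{\left(L \right)} = -8 + 9 = 1$)
$\frac{Y}{h{\left(-2 \right)}} + \frac{436}{\left(U - 6\right)^{2}} = - \frac{209}{1} + \frac{436}{\left(\left(-14 + 2 \sqrt{7}\right) - 6\right)^{2}} = \left(-209\right) 1 + \frac{436}{\left(-20 + 2 \sqrt{7}\right)^{2}} = -209 + \frac{436}{\left(-20 + 2 \sqrt{7}\right)^{2}}$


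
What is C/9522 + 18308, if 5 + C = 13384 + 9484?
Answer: 58117213/3174 ≈ 18310.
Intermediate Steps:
C = 22863 (C = -5 + (13384 + 9484) = -5 + 22868 = 22863)
C/9522 + 18308 = 22863/9522 + 18308 = 22863*(1/9522) + 18308 = 7621/3174 + 18308 = 58117213/3174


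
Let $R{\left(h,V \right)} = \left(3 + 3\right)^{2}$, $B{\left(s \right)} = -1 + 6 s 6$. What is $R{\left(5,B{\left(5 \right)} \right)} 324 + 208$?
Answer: $11872$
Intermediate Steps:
$B{\left(s \right)} = -1 + 36 s$
$R{\left(h,V \right)} = 36$ ($R{\left(h,V \right)} = 6^{2} = 36$)
$R{\left(5,B{\left(5 \right)} \right)} 324 + 208 = 36 \cdot 324 + 208 = 11664 + 208 = 11872$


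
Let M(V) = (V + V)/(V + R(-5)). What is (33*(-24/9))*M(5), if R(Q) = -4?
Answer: -880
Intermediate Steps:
M(V) = 2*V/(-4 + V) (M(V) = (V + V)/(V - 4) = (2*V)/(-4 + V) = 2*V/(-4 + V))
(33*(-24/9))*M(5) = (33*(-24/9))*(2*5/(-4 + 5)) = (33*(-24*⅑))*(2*5/1) = (33*(-8/3))*(2*5*1) = -88*10 = -880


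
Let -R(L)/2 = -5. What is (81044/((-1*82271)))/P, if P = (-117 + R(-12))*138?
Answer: 40522/607406793 ≈ 6.6713e-5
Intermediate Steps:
R(L) = 10 (R(L) = -2*(-5) = 10)
P = -14766 (P = (-117 + 10)*138 = -107*138 = -14766)
(81044/((-1*82271)))/P = (81044/((-1*82271)))/(-14766) = (81044/(-82271))*(-1/14766) = (81044*(-1/82271))*(-1/14766) = -81044/82271*(-1/14766) = 40522/607406793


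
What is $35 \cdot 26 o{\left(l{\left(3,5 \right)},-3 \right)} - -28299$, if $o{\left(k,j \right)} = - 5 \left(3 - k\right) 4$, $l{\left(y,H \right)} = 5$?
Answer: $64699$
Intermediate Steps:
$o{\left(k,j \right)} = -60 + 20 k$ ($o{\left(k,j \right)} = \left(-15 + 5 k\right) 4 = -60 + 20 k$)
$35 \cdot 26 o{\left(l{\left(3,5 \right)},-3 \right)} - -28299 = 35 \cdot 26 \left(-60 + 20 \cdot 5\right) - -28299 = 910 \left(-60 + 100\right) + 28299 = 910 \cdot 40 + 28299 = 36400 + 28299 = 64699$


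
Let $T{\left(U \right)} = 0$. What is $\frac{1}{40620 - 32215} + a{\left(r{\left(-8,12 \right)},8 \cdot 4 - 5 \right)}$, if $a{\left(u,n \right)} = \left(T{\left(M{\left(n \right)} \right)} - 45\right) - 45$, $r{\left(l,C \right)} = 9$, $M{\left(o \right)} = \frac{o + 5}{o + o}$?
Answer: $- \frac{756449}{8405} \approx -90.0$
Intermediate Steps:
$M{\left(o \right)} = \frac{5 + o}{2 o}$
$a{\left(u,n \right)} = -90$ ($a{\left(u,n \right)} = \left(0 - 45\right) - 45 = -45 - 45 = -90$)
$\frac{1}{40620 - 32215} + a{\left(r{\left(-8,12 \right)},8 \cdot 4 - 5 \right)} = \frac{1}{40620 - 32215} - 90 = \frac{1}{8405} - 90 = - \frac{756449}{8405}$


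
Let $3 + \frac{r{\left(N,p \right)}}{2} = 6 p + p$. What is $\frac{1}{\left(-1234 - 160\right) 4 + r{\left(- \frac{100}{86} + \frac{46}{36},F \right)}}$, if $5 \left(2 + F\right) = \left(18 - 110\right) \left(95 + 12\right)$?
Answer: $- \frac{5}{165866} \approx -3.0145 \cdot 10^{-5}$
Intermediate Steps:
$F = - \frac{9854}{5}$ ($F = -2 + \frac{\left(18 - 110\right) \left(95 + 12\right)}{5} = -2 + \frac{\left(-92\right) 107}{5} = -2 + \frac{1}{5} \left(-9844\right) = -2 - \frac{9844}{5} = - \frac{9854}{5} \approx -1970.8$)
$r{\left(N,p \right)} = -6 + 14 p$ ($r{\left(N,p \right)} = -6 + 2 \left(6 p + p\right) = -6 + 2 \cdot 7 p = -6 + 14 p$)
$\frac{1}{\left(-1234 - 160\right) 4 + r{\left(- \frac{100}{86} + \frac{46}{36},F \right)}} = \frac{1}{\left(-1234 - 160\right) 4 + \left(-6 + 14 \left(- \frac{9854}{5}\right)\right)} = \frac{1}{\left(-1234 - 160\right) 4 - \frac{137986}{5}} = \frac{1}{\left(-1394\right) 4 - \frac{137986}{5}} = \frac{1}{-5576 - \frac{137986}{5}} = \frac{1}{- \frac{165866}{5}} = - \frac{5}{165866}$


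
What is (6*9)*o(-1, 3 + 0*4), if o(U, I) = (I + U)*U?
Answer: -108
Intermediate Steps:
o(U, I) = U*(I + U)
(6*9)*o(-1, 3 + 0*4) = (6*9)*(-((3 + 0*4) - 1)) = 54*(-((3 + 0) - 1)) = 54*(-(3 - 1)) = 54*(-1*2) = 54*(-2) = -108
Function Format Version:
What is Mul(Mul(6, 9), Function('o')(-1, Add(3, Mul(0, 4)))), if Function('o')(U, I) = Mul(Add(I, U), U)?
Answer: -108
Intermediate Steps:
Function('o')(U, I) = Mul(U, Add(I, U))
Mul(Mul(6, 9), Function('o')(-1, Add(3, Mul(0, 4)))) = Mul(Mul(6, 9), Mul(-1, Add(Add(3, Mul(0, 4)), -1))) = Mul(54, Mul(-1, Add(Add(3, 0), -1))) = Mul(54, Mul(-1, Add(3, -1))) = Mul(54, Mul(-1, 2)) = Mul(54, -2) = -108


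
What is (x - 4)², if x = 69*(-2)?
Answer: 20164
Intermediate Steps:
x = -138
(x - 4)² = (-138 - 4)² = (-142)² = 20164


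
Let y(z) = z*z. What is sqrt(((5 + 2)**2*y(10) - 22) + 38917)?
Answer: sqrt(43795) ≈ 209.27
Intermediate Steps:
y(z) = z**2
sqrt(((5 + 2)**2*y(10) - 22) + 38917) = sqrt(((5 + 2)**2*10**2 - 22) + 38917) = sqrt((7**2*100 - 22) + 38917) = sqrt((49*100 - 22) + 38917) = sqrt((4900 - 22) + 38917) = sqrt(4878 + 38917) = sqrt(43795)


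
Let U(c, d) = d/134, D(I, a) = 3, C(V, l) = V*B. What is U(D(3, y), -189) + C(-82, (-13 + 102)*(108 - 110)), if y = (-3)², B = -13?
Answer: 142655/134 ≈ 1064.6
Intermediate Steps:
C(V, l) = -13*V (C(V, l) = V*(-13) = -13*V)
y = 9
U(c, d) = d/134 (U(c, d) = d*(1/134) = d/134)
U(D(3, y), -189) + C(-82, (-13 + 102)*(108 - 110)) = (1/134)*(-189) - 13*(-82) = -189/134 + 1066 = 142655/134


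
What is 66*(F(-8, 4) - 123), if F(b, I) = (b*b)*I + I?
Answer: 9042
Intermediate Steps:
F(b, I) = I + I*b² (F(b, I) = b²*I + I = I*b² + I = I + I*b²)
66*(F(-8, 4) - 123) = 66*(4*(1 + (-8)²) - 123) = 66*(4*(1 + 64) - 123) = 66*(4*65 - 123) = 66*(260 - 123) = 66*137 = 9042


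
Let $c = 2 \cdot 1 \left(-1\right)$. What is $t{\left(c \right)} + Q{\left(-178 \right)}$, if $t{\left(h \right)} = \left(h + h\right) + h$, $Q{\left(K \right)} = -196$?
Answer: $-202$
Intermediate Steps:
$c = -2$ ($c = 2 \left(-1\right) = -2$)
$t{\left(h \right)} = 3 h$ ($t{\left(h \right)} = 2 h + h = 3 h$)
$t{\left(c \right)} + Q{\left(-178 \right)} = 3 \left(-2\right) - 196 = -6 - 196 = -202$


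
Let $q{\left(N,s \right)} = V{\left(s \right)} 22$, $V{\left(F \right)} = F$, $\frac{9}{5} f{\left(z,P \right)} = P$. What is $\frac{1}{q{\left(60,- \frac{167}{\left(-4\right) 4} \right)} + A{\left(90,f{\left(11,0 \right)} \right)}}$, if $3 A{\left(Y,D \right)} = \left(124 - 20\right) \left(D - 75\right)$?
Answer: $- \frac{8}{18963} \approx -0.00042187$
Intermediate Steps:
$f{\left(z,P \right)} = \frac{5 P}{9}$
$q{\left(N,s \right)} = 22 s$ ($q{\left(N,s \right)} = s 22 = 22 s$)
$A{\left(Y,D \right)} = -2600 + \frac{104 D}{3}$ ($A{\left(Y,D \right)} = \frac{\left(124 - 20\right) \left(D - 75\right)}{3} = \frac{104 \left(-75 + D\right)}{3} = \frac{-7800 + 104 D}{3} = -2600 + \frac{104 D}{3}$)
$\frac{1}{q{\left(60,- \frac{167}{\left(-4\right) 4} \right)} + A{\left(90,f{\left(11,0 \right)} \right)}} = \frac{1}{22 \left(- \frac{167}{\left(-4\right) 4}\right) - \left(2600 - \frac{104 \cdot \frac{5}{9} \cdot 0}{3}\right)} = \frac{1}{22 \left(- \frac{167}{-16}\right) + \left(-2600 + \frac{104}{3} \cdot 0\right)} = \frac{1}{22 \left(\left(-167\right) \left(- \frac{1}{16}\right)\right) + \left(-2600 + 0\right)} = \frac{1}{22 \cdot \frac{167}{16} - 2600} = \frac{1}{\frac{1837}{8} - 2600} = \frac{1}{- \frac{18963}{8}} = - \frac{8}{18963}$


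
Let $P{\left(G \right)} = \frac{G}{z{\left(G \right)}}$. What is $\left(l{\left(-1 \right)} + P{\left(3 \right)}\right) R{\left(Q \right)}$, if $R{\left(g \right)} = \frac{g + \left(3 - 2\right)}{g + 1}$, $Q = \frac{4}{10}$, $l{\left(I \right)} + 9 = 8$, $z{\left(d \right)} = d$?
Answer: $0$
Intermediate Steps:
$l{\left(I \right)} = -1$ ($l{\left(I \right)} = -9 + 8 = -1$)
$Q = \frac{2}{5}$ ($Q = 4 \cdot \frac{1}{10} = \frac{2}{5} \approx 0.4$)
$P{\left(G \right)} = 1$ ($P{\left(G \right)} = \frac{G}{G} = 1$)
$R{\left(g \right)} = 1$ ($R{\left(g \right)} = \frac{g + 1}{1 + g} = \frac{1 + g}{1 + g} = 1$)
$\left(l{\left(-1 \right)} + P{\left(3 \right)}\right) R{\left(Q \right)} = \left(-1 + 1\right) 1 = 0 \cdot 1 = 0$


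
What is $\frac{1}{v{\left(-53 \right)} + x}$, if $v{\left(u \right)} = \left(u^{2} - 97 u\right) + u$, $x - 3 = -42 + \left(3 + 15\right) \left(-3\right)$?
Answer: $\frac{1}{7804} \approx 0.00012814$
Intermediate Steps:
$x = -93$ ($x = 3 + \left(-42 + \left(3 + 15\right) \left(-3\right)\right) = 3 + \left(-42 + 18 \left(-3\right)\right) = 3 - 96 = -93$)
$v{\left(u \right)} = u^{2} - 96 u$
$\frac{1}{v{\left(-53 \right)} + x} = \frac{1}{- 53 \left(-96 - 53\right) - 93} = \frac{1}{\left(-53\right) \left(-149\right) - 93} = \frac{1}{7897 - 93} = \frac{1}{7804}$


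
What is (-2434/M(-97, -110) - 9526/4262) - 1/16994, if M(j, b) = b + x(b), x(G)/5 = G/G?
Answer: 79646218811/3802492470 ≈ 20.946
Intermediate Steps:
x(G) = 5 (x(G) = 5*(G/G) = 5*1 = 5)
M(j, b) = 5 + b (M(j, b) = b + 5 = 5 + b)
(-2434/M(-97, -110) - 9526/4262) - 1/16994 = (-2434/(5 - 110) - 9526/4262) - 1/16994 = (-2434/(-105) - 9526*1/4262) - 1*1/16994 = (-2434*(-1/105) - 4763/2131) - 1/16994 = (2434/105 - 4763/2131) - 1/16994 = 4686739/223755 - 1/16994 = 79646218811/3802492470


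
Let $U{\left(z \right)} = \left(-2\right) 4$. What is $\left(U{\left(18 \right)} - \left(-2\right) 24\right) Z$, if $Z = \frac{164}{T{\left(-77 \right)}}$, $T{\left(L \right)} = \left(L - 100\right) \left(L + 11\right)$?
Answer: $\frac{3280}{5841} \approx 0.56155$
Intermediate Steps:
$T{\left(L \right)} = \left(-100 + L\right) \left(11 + L\right)$
$U{\left(z \right)} = -8$
$Z = \frac{82}{5841}$ ($Z = \frac{164}{-1100 + \left(-77\right)^{2} - -6853} = \frac{164}{-1100 + 5929 + 6853} = \frac{164}{11682} = 164 \cdot \frac{1}{11682} = \frac{82}{5841} \approx 0.014039$)
$\left(U{\left(18 \right)} - \left(-2\right) 24\right) Z = \left(-8 - \left(-2\right) 24\right) \frac{82}{5841} = \left(-8 - -48\right) \frac{82}{5841} = \left(-8 + 48\right) \frac{82}{5841} = 40 \cdot \frac{82}{5841} = \frac{3280}{5841}$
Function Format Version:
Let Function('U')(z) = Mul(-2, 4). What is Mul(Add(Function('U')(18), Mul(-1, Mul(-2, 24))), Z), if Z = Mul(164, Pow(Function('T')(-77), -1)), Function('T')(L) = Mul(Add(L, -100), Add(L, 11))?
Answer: Rational(3280, 5841) ≈ 0.56155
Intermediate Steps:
Function('T')(L) = Mul(Add(-100, L), Add(11, L))
Function('U')(z) = -8
Z = Rational(82, 5841) (Z = Mul(164, Pow(Add(-1100, Pow(-77, 2), Mul(-89, -77)), -1)) = Mul(164, Pow(Add(-1100, 5929, 6853), -1)) = Mul(164, Pow(11682, -1)) = Mul(164, Rational(1, 11682)) = Rational(82, 5841) ≈ 0.014039)
Mul(Add(Function('U')(18), Mul(-1, Mul(-2, 24))), Z) = Mul(Add(-8, Mul(-1, Mul(-2, 24))), Rational(82, 5841)) = Mul(Add(-8, Mul(-1, -48)), Rational(82, 5841)) = Mul(Add(-8, 48), Rational(82, 5841)) = Mul(40, Rational(82, 5841)) = Rational(3280, 5841)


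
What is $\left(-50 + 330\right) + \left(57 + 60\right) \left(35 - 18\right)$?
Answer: $2269$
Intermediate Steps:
$\left(-50 + 330\right) + \left(57 + 60\right) \left(35 - 18\right) = 280 + 117 \cdot 17 = 280 + 1989 = 2269$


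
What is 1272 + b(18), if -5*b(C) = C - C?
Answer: 1272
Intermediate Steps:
b(C) = 0 (b(C) = -(C - C)/5 = -⅕*0 = 0)
1272 + b(18) = 1272 + 0 = 1272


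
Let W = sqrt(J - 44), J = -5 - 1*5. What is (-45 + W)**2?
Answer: 1971 - 270*I*sqrt(6) ≈ 1971.0 - 661.36*I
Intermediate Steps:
J = -10 (J = -5 - 5 = -10)
W = 3*I*sqrt(6) (W = sqrt(-10 - 44) = sqrt(-54) = 3*I*sqrt(6) ≈ 7.3485*I)
(-45 + W)**2 = (-45 + 3*I*sqrt(6))**2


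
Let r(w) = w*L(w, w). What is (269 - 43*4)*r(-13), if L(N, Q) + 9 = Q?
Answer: 27742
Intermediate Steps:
L(N, Q) = -9 + Q
r(w) = w*(-9 + w)
(269 - 43*4)*r(-13) = (269 - 43*4)*(-13*(-9 - 13)) = (269 - 172)*(-13*(-22)) = 97*286 = 27742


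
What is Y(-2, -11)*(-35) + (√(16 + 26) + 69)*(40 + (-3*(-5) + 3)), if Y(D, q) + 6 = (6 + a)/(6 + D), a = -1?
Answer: 16673/4 + 58*√42 ≈ 4544.1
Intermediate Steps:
Y(D, q) = -6 + 5/(6 + D) (Y(D, q) = -6 + (6 - 1)/(6 + D) = -6 + 5/(6 + D))
Y(-2, -11)*(-35) + (√(16 + 26) + 69)*(40 + (-3*(-5) + 3)) = ((-31 - 6*(-2))/(6 - 2))*(-35) + (√(16 + 26) + 69)*(40 + (-3*(-5) + 3)) = ((-31 + 12)/4)*(-35) + (√42 + 69)*(40 + (15 + 3)) = ((¼)*(-19))*(-35) + (69 + √42)*(40 + 18) = -19/4*(-35) + (69 + √42)*58 = 665/4 + (4002 + 58*√42) = 16673/4 + 58*√42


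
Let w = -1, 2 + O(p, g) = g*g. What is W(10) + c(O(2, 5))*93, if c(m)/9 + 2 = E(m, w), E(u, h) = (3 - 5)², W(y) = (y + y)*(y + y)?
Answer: 2074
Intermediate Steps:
O(p, g) = -2 + g² (O(p, g) = -2 + g*g = -2 + g²)
W(y) = 4*y² (W(y) = (2*y)*(2*y) = 4*y²)
E(u, h) = 4 (E(u, h) = (-2)² = 4)
c(m) = 18 (c(m) = -18 + 9*4 = -18 + 36 = 18)
W(10) + c(O(2, 5))*93 = 4*10² + 18*93 = 4*100 + 1674 = 400 + 1674 = 2074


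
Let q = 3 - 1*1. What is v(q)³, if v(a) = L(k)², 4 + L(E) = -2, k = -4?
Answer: 46656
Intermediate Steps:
L(E) = -6 (L(E) = -4 - 2 = -6)
q = 2 (q = 3 - 1 = 2)
v(a) = 36 (v(a) = (-6)² = 36)
v(q)³ = 36³ = 46656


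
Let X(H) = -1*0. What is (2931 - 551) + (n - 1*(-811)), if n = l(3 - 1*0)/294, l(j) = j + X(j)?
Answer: 312719/98 ≈ 3191.0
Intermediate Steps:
X(H) = 0
l(j) = j (l(j) = j + 0 = j)
n = 1/98 (n = (3 - 1*0)/294 = (3 + 0)*(1/294) = 3*(1/294) = 1/98 ≈ 0.010204)
(2931 - 551) + (n - 1*(-811)) = (2931 - 551) + (1/98 - 1*(-811)) = 2380 + (1/98 + 811) = 2380 + 79479/98 = 312719/98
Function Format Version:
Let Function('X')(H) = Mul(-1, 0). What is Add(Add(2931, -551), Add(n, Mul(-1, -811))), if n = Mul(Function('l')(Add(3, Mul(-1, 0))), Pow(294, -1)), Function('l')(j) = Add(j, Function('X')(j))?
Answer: Rational(312719, 98) ≈ 3191.0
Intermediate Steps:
Function('X')(H) = 0
Function('l')(j) = j (Function('l')(j) = Add(j, 0) = j)
n = Rational(1, 98) (n = Mul(Add(3, Mul(-1, 0)), Pow(294, -1)) = Mul(Add(3, 0), Rational(1, 294)) = Mul(3, Rational(1, 294)) = Rational(1, 98) ≈ 0.010204)
Add(Add(2931, -551), Add(n, Mul(-1, -811))) = Add(Add(2931, -551), Add(Rational(1, 98), Mul(-1, -811))) = Add(2380, Add(Rational(1, 98), 811)) = Add(2380, Rational(79479, 98)) = Rational(312719, 98)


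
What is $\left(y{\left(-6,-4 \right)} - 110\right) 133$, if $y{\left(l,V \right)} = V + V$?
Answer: $-15694$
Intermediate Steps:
$y{\left(l,V \right)} = 2 V$
$\left(y{\left(-6,-4 \right)} - 110\right) 133 = \left(2 \left(-4\right) - 110\right) 133 = \left(-8 - 110\right) 133 = \left(-118\right) 133 = -15694$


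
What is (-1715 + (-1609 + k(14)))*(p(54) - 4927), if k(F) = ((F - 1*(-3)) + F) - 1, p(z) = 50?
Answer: 16064838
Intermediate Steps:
k(F) = 2 + 2*F (k(F) = ((F + 3) + F) - 1 = ((3 + F) + F) - 1 = (3 + 2*F) - 1 = 2 + 2*F)
(-1715 + (-1609 + k(14)))*(p(54) - 4927) = (-1715 + (-1609 + (2 + 2*14)))*(50 - 4927) = (-1715 + (-1609 + (2 + 28)))*(-4877) = (-1715 + (-1609 + 30))*(-4877) = (-1715 - 1579)*(-4877) = -3294*(-4877) = 16064838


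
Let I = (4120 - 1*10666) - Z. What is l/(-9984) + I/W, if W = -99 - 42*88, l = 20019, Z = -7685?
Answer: -29114627/12629760 ≈ -2.3052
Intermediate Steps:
W = -3795 (W = -99 - 3696 = -3795)
I = 1139 (I = (4120 - 1*10666) - 1*(-7685) = (4120 - 10666) + 7685 = -6546 + 7685 = 1139)
l/(-9984) + I/W = 20019/(-9984) + 1139/(-3795) = 20019*(-1/9984) + 1139*(-1/3795) = -6673/3328 - 1139/3795 = -29114627/12629760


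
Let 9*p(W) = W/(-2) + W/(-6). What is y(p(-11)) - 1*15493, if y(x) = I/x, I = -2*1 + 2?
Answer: -15493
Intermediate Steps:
I = 0 (I = -2 + 2 = 0)
p(W) = -2*W/27 (p(W) = (W/(-2) + W/(-6))/9 = (W*(-½) + W*(-⅙))/9 = (-W/2 - W/6)/9 = (-2*W/3)/9 = -2*W/27)
y(x) = 0 (y(x) = 0/x = 0)
y(p(-11)) - 1*15493 = 0 - 1*15493 = 0 - 15493 = -15493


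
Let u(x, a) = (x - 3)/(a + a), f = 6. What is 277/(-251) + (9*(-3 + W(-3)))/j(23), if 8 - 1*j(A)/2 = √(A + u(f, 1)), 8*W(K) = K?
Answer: -82876/19829 - 1701*√2/1264 ≈ -6.0827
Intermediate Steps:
u(x, a) = (-3 + x)/(2*a) (u(x, a) = (-3 + x)/((2*a)) = (-3 + x)*(1/(2*a)) = (-3 + x)/(2*a))
W(K) = K/8
j(A) = 16 - 2*√(3/2 + A) (j(A) = 16 - 2*√(A + (½)*(-3 + 6)/1) = 16 - 2*√(A + (½)*1*3) = 16 - 2*√(A + 3/2) = 16 - 2*√(3/2 + A))
277/(-251) + (9*(-3 + W(-3)))/j(23) = 277/(-251) + (9*(-3 + (⅛)*(-3)))/(16 - √(6 + 4*23)) = 277*(-1/251) + (9*(-3 - 3/8))/(16 - √(6 + 92)) = -277/251 + (9*(-27/8))/(16 - √98) = -277/251 - 243/(8*(16 - 7*√2))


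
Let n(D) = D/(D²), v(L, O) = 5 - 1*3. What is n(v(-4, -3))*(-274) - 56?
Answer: -193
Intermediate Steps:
v(L, O) = 2 (v(L, O) = 5 - 3 = 2)
n(D) = 1/D (n(D) = D/D² = 1/D)
n(v(-4, -3))*(-274) - 56 = -274/2 - 56 = (½)*(-274) - 56 = -137 - 56 = -193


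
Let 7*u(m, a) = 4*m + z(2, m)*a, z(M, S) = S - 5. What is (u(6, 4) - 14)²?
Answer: 100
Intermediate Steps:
z(M, S) = -5 + S
u(m, a) = 4*m/7 + a*(-5 + m)/7 (u(m, a) = (4*m + (-5 + m)*a)/7 = (4*m + a*(-5 + m))/7 = 4*m/7 + a*(-5 + m)/7)
(u(6, 4) - 14)² = (((4/7)*6 + (⅐)*4*(-5 + 6)) - 14)² = ((24/7 + (⅐)*4*1) - 14)² = ((24/7 + 4/7) - 14)² = (4 - 14)² = (-10)² = 100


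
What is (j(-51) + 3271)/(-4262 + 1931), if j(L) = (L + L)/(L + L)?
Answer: -3272/2331 ≈ -1.4037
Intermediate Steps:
j(L) = 1 (j(L) = (2*L)/((2*L)) = (2*L)*(1/(2*L)) = 1)
(j(-51) + 3271)/(-4262 + 1931) = (1 + 3271)/(-4262 + 1931) = 3272/(-2331) = 3272*(-1/2331) = -3272/2331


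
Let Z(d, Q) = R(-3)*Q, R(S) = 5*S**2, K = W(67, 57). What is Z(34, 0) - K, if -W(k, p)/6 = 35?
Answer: 210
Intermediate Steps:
W(k, p) = -210 (W(k, p) = -6*35 = -210)
K = -210
Z(d, Q) = 45*Q (Z(d, Q) = (5*(-3)**2)*Q = (5*9)*Q = 45*Q)
Z(34, 0) - K = 45*0 - 1*(-210) = 0 + 210 = 210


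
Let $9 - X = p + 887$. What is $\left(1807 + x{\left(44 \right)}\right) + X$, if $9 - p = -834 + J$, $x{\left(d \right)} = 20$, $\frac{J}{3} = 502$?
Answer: $1612$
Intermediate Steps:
$J = 1506$ ($J = 3 \cdot 502 = 1506$)
$p = -663$ ($p = 9 - \left(-834 + 1506\right) = 9 - 672 = -663$)
$X = -215$ ($X = 9 - \left(-663 + 887\right) = 9 - 224 = -215$)
$\left(1807 + x{\left(44 \right)}\right) + X = \left(1807 + 20\right) - 215 = 1827 - 215 = 1612$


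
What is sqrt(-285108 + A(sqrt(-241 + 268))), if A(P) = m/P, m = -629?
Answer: sqrt(-2565972 - 629*sqrt(3))/3 ≈ 534.07*I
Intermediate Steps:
A(P) = -629/P
sqrt(-285108 + A(sqrt(-241 + 268))) = sqrt(-285108 - 629/sqrt(-241 + 268)) = sqrt(-285108 - 629*sqrt(3)/9)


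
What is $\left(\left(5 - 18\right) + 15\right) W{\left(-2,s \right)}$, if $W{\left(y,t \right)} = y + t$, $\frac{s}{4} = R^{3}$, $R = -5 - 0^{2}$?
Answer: $-1004$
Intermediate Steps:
$R = -5$ ($R = -5 - 0 = -5 + 0 = -5$)
$s = -500$ ($s = 4 \left(-5\right)^{3} = 4 \left(-125\right) = -500$)
$W{\left(y,t \right)} = t + y$
$\left(\left(5 - 18\right) + 15\right) W{\left(-2,s \right)} = \left(\left(5 - 18\right) + 15\right) \left(-500 - 2\right) = \left(\left(5 - 18\right) + 15\right) \left(-502\right) = \left(-13 + 15\right) \left(-502\right) = 2 \left(-502\right) = -1004$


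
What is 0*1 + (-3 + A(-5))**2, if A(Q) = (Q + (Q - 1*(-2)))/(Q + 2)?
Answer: 1/9 ≈ 0.11111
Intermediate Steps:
A(Q) = (2 + 2*Q)/(2 + Q) (A(Q) = (Q + (Q + 2))/(2 + Q) = (Q + (2 + Q))/(2 + Q) = (2 + 2*Q)/(2 + Q))
0*1 + (-3 + A(-5))**2 = 0*1 + (-3 + 2*(1 - 5)/(2 - 5))**2 = 0 + (-3 + 2*(-4)/(-3))**2 = 0 + (-3 + 2*(-1/3)*(-4))**2 = 0 + (-3 + 8/3)**2 = 0 + (-1/3)**2 = 0 + 1/9 = 1/9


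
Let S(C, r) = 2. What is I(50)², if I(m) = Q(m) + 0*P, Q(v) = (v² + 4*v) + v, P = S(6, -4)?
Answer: 7562500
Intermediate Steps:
P = 2
Q(v) = v² + 5*v
I(m) = m*(5 + m) (I(m) = m*(5 + m) + 0*2 = m*(5 + m) + 0 = m*(5 + m))
I(50)² = (50*(5 + 50))² = (50*55)² = 2750² = 7562500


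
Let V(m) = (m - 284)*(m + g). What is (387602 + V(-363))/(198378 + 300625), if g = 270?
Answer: 447773/499003 ≈ 0.89734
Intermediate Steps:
V(m) = (-284 + m)*(270 + m) (V(m) = (m - 284)*(m + 270) = (-284 + m)*(270 + m))
(387602 + V(-363))/(198378 + 300625) = (387602 + (-76680 + (-363)² - 14*(-363)))/(198378 + 300625) = (387602 + (-76680 + 131769 + 5082))/499003 = (387602 + 60171)*(1/499003) = 447773*(1/499003) = 447773/499003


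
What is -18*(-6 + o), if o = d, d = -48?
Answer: 972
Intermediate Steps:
o = -48
-18*(-6 + o) = -18*(-6 - 48) = -18*(-54) = 972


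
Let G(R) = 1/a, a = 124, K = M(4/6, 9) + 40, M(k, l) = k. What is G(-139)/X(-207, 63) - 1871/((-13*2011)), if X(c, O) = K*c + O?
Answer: 1938367277/27084670860 ≈ 0.071567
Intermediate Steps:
K = 122/3 (K = 4/6 + 40 = 4*(1/6) + 40 = 2/3 + 40 = 122/3 ≈ 40.667)
X(c, O) = O + 122*c/3 (X(c, O) = 122*c/3 + O = O + 122*c/3)
G(R) = 1/124
G(-139)/X(-207, 63) - 1871/((-13*2011)) = 1/(124*(63 + (122/3)*(-207))) - 1871/((-13*2011)) = 1/(124*(63 - 8418)) - 1871/(-26143) = (1/124)/(-8355) - 1871*(-1/26143) = (1/124)*(-1/8355) + 1871/26143 = -1/1036020 + 1871/26143 = 1938367277/27084670860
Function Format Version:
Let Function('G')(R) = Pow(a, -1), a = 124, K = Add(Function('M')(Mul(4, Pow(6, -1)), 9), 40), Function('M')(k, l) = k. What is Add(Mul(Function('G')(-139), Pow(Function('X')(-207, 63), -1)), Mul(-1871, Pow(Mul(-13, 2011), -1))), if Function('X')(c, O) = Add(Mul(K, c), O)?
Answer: Rational(1938367277, 27084670860) ≈ 0.071567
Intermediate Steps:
K = Rational(122, 3) (K = Add(Mul(4, Pow(6, -1)), 40) = Add(Mul(4, Rational(1, 6)), 40) = Add(Rational(2, 3), 40) = Rational(122, 3) ≈ 40.667)
Function('X')(c, O) = Add(O, Mul(Rational(122, 3), c)) (Function('X')(c, O) = Add(Mul(Rational(122, 3), c), O) = Add(O, Mul(Rational(122, 3), c)))
Function('G')(R) = Rational(1, 124) (Function('G')(R) = Pow(124, -1) = Rational(1, 124))
Add(Mul(Function('G')(-139), Pow(Function('X')(-207, 63), -1)), Mul(-1871, Pow(Mul(-13, 2011), -1))) = Add(Mul(Rational(1, 124), Pow(Add(63, Mul(Rational(122, 3), -207)), -1)), Mul(-1871, Pow(Mul(-13, 2011), -1))) = Add(Mul(Rational(1, 124), Pow(Add(63, -8418), -1)), Mul(-1871, Pow(-26143, -1))) = Add(Mul(Rational(1, 124), Pow(-8355, -1)), Mul(-1871, Rational(-1, 26143))) = Add(Mul(Rational(1, 124), Rational(-1, 8355)), Rational(1871, 26143)) = Add(Rational(-1, 1036020), Rational(1871, 26143)) = Rational(1938367277, 27084670860)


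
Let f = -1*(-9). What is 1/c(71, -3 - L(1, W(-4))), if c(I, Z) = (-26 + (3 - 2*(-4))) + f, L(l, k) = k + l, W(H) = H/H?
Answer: -1/6 ≈ -0.16667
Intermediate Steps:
f = 9
W(H) = 1
c(I, Z) = -6 (c(I, Z) = (-26 + (3 - 2*(-4))) + 9 = (-26 + (3 + 8)) + 9 = (-26 + 11) + 9 = -15 + 9 = -6)
1/c(71, -3 - L(1, W(-4))) = 1/(-6) = -1/6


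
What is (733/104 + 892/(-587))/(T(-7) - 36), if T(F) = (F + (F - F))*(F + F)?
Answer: 337503/3784976 ≈ 0.089169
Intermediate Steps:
T(F) = 2*F² (T(F) = (F + 0)*(2*F) = F*(2*F) = 2*F²)
(733/104 + 892/(-587))/(T(-7) - 36) = (733/104 + 892/(-587))/(2*(-7)² - 36) = (733*(1/104) + 892*(-1/587))/(2*49 - 36) = (733/104 - 892/587)/(98 - 36) = (337503/61048)/62 = (1/62)*(337503/61048) = 337503/3784976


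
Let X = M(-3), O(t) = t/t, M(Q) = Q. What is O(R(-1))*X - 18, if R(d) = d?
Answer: -21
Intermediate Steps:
O(t) = 1
X = -3
O(R(-1))*X - 18 = 1*(-3) - 18 = -3 - 18 = -21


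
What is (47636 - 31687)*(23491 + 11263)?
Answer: 554291546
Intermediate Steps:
(47636 - 31687)*(23491 + 11263) = 15949*34754 = 554291546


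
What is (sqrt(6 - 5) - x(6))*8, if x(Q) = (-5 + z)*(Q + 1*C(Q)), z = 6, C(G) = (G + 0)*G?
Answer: -328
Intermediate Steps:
C(G) = G**2 (C(G) = G*G = G**2)
x(Q) = Q + Q**2 (x(Q) = (-5 + 6)*(Q + 1*Q**2) = 1*(Q + Q**2) = Q + Q**2)
(sqrt(6 - 5) - x(6))*8 = (sqrt(6 - 5) - 6*(1 + 6))*8 = (sqrt(1) - 6*7)*8 = (1 - 1*42)*8 = (1 - 42)*8 = -41*8 = -328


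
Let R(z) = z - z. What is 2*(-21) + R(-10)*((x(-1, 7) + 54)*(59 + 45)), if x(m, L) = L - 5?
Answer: -42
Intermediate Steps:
x(m, L) = -5 + L
R(z) = 0
2*(-21) + R(-10)*((x(-1, 7) + 54)*(59 + 45)) = 2*(-21) + 0*(((-5 + 7) + 54)*(59 + 45)) = -42 + 0*((2 + 54)*104) = -42 + 0*(56*104) = -42 + 0*5824 = -42 + 0 = -42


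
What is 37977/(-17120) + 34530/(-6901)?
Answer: -853232877/118145120 ≈ -7.2219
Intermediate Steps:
37977/(-17120) + 34530/(-6901) = 37977*(-1/17120) + 34530*(-1/6901) = -37977/17120 - 34530/6901 = -853232877/118145120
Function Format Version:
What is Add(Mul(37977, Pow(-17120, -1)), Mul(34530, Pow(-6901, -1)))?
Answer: Rational(-853232877, 118145120) ≈ -7.2219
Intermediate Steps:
Add(Mul(37977, Pow(-17120, -1)), Mul(34530, Pow(-6901, -1))) = Add(Mul(37977, Rational(-1, 17120)), Mul(34530, Rational(-1, 6901))) = Add(Rational(-37977, 17120), Rational(-34530, 6901)) = Rational(-853232877, 118145120)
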